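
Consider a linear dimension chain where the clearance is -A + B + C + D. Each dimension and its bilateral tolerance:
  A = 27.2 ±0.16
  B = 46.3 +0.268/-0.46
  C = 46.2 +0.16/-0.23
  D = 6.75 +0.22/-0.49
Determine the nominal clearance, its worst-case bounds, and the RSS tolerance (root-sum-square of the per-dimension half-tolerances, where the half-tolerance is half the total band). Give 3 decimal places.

Stack each dimension's contribution:
  -A: nom -27.200 → Σnom=-27.200; wc +0.160/-0.160 → slack +0.160/-0.160; half-tol=0.160, Σhalf²=0.025600
  +B: nom +46.300 → Σnom=19.100; wc +0.268/-0.460 → slack +0.428/-0.620; half-tol=0.364, Σhalf²=0.158096
  +C: nom +46.200 → Σnom=65.300; wc +0.160/-0.230 → slack +0.588/-0.850; half-tol=0.195, Σhalf²=0.196121
  +D: nom +6.750 → Σnom=72.050; wc +0.220/-0.490 → slack +0.808/-1.340; half-tol=0.355, Σhalf²=0.322146
Nominal = 72.050. Worst-case = [72.050 - 1.340, 72.050 + 0.808] = [70.710, 72.858]. RSS = √0.322146 = 0.568.

nominal=72.050 wc=[70.710,72.858] rss=0.568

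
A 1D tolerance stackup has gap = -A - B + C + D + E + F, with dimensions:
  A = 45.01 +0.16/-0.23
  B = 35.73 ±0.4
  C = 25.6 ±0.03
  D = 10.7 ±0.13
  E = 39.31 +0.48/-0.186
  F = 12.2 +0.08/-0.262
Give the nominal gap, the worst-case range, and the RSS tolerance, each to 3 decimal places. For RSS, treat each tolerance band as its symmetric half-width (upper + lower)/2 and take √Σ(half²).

Stack each dimension's contribution:
  -A: nom -45.010 → Σnom=-45.010; wc +0.230/-0.160 → slack +0.230/-0.160; half-tol=0.195, Σhalf²=0.038025
  -B: nom -35.730 → Σnom=-80.740; wc +0.400/-0.400 → slack +0.630/-0.560; half-tol=0.400, Σhalf²=0.198025
  +C: nom +25.600 → Σnom=-55.140; wc +0.030/-0.030 → slack +0.660/-0.590; half-tol=0.030, Σhalf²=0.198925
  +D: nom +10.700 → Σnom=-44.440; wc +0.130/-0.130 → slack +0.790/-0.720; half-tol=0.130, Σhalf²=0.215825
  +E: nom +39.310 → Σnom=-5.130; wc +0.480/-0.186 → slack +1.270/-0.906; half-tol=0.333, Σhalf²=0.326714
  +F: nom +12.200 → Σnom=7.070; wc +0.080/-0.262 → slack +1.350/-1.168; half-tol=0.171, Σhalf²=0.355955
Nominal = 7.070. Worst-case = [7.070 - 1.168, 7.070 + 1.350] = [5.902, 8.420]. RSS = √0.355955 = 0.597.

nominal=7.070 wc=[5.902,8.420] rss=0.597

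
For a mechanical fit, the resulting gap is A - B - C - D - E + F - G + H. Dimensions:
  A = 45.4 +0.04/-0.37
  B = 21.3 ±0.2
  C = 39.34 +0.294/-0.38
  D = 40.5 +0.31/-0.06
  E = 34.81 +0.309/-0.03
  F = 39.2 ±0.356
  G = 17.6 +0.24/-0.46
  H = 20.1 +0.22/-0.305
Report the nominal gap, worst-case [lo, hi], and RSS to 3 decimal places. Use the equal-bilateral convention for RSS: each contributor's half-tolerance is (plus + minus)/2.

nominal=-48.850 wc=[-51.234,-47.104] rss=0.759

Stack each dimension's contribution:
  +A: nom +45.400 → Σnom=45.400; wc +0.040/-0.370 → slack +0.040/-0.370; half-tol=0.205, Σhalf²=0.042025
  -B: nom -21.300 → Σnom=24.100; wc +0.200/-0.200 → slack +0.240/-0.570; half-tol=0.200, Σhalf²=0.082025
  -C: nom -39.340 → Σnom=-15.240; wc +0.380/-0.294 → slack +0.620/-0.864; half-tol=0.337, Σhalf²=0.195594
  -D: nom -40.500 → Σnom=-55.740; wc +0.060/-0.310 → slack +0.680/-1.174; half-tol=0.185, Σhalf²=0.229819
  -E: nom -34.810 → Σnom=-90.550; wc +0.030/-0.309 → slack +0.710/-1.483; half-tol=0.169, Σhalf²=0.258549
  +F: nom +39.200 → Σnom=-51.350; wc +0.356/-0.356 → slack +1.066/-1.839; half-tol=0.356, Σhalf²=0.385285
  -G: nom -17.600 → Σnom=-68.950; wc +0.460/-0.240 → slack +1.526/-2.079; half-tol=0.350, Σhalf²=0.507785
  +H: nom +20.100 → Σnom=-48.850; wc +0.220/-0.305 → slack +1.746/-2.384; half-tol=0.263, Σhalf²=0.576691
Nominal = -48.850. Worst-case = [-48.850 - 2.384, -48.850 + 1.746] = [-51.234, -47.104]. RSS = √0.576691 = 0.759.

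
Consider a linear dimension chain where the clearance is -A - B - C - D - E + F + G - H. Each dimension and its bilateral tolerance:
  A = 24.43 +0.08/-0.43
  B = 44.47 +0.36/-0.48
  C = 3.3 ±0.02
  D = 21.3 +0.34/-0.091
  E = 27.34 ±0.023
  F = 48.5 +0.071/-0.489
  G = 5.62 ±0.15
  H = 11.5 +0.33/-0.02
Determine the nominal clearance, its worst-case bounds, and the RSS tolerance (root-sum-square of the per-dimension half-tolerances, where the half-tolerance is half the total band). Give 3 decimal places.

Stack each dimension's contribution:
  -A: nom -24.430 → Σnom=-24.430; wc +0.430/-0.080 → slack +0.430/-0.080; half-tol=0.255, Σhalf²=0.065025
  -B: nom -44.470 → Σnom=-68.900; wc +0.480/-0.360 → slack +0.910/-0.440; half-tol=0.420, Σhalf²=0.241425
  -C: nom -3.300 → Σnom=-72.200; wc +0.020/-0.020 → slack +0.930/-0.460; half-tol=0.020, Σhalf²=0.241825
  -D: nom -21.300 → Σnom=-93.500; wc +0.091/-0.340 → slack +1.021/-0.800; half-tol=0.216, Σhalf²=0.288265
  -E: nom -27.340 → Σnom=-120.840; wc +0.023/-0.023 → slack +1.044/-0.823; half-tol=0.023, Σhalf²=0.288794
  +F: nom +48.500 → Σnom=-72.340; wc +0.071/-0.489 → slack +1.115/-1.312; half-tol=0.280, Σhalf²=0.367194
  +G: nom +5.620 → Σnom=-66.720; wc +0.150/-0.150 → slack +1.265/-1.462; half-tol=0.150, Σhalf²=0.389694
  -H: nom -11.500 → Σnom=-78.220; wc +0.020/-0.330 → slack +1.285/-1.792; half-tol=0.175, Σhalf²=0.420319
Nominal = -78.220. Worst-case = [-78.220 - 1.792, -78.220 + 1.285] = [-80.012, -76.935]. RSS = √0.420319 = 0.648.

nominal=-78.220 wc=[-80.012,-76.935] rss=0.648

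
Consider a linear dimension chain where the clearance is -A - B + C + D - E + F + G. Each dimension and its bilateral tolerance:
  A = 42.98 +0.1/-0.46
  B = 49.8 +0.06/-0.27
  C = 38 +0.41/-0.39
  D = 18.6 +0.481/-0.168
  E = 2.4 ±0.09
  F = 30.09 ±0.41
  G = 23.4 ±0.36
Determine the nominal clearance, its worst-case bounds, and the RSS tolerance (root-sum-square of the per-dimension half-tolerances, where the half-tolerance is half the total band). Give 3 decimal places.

Stack each dimension's contribution:
  -A: nom -42.980 → Σnom=-42.980; wc +0.460/-0.100 → slack +0.460/-0.100; half-tol=0.280, Σhalf²=0.078400
  -B: nom -49.800 → Σnom=-92.780; wc +0.270/-0.060 → slack +0.730/-0.160; half-tol=0.165, Σhalf²=0.105625
  +C: nom +38.000 → Σnom=-54.780; wc +0.410/-0.390 → slack +1.140/-0.550; half-tol=0.400, Σhalf²=0.265625
  +D: nom +18.600 → Σnom=-36.180; wc +0.481/-0.168 → slack +1.621/-0.718; half-tol=0.325, Σhalf²=0.370925
  -E: nom -2.400 → Σnom=-38.580; wc +0.090/-0.090 → slack +1.711/-0.808; half-tol=0.090, Σhalf²=0.379025
  +F: nom +30.090 → Σnom=-8.490; wc +0.410/-0.410 → slack +2.121/-1.218; half-tol=0.410, Σhalf²=0.547125
  +G: nom +23.400 → Σnom=14.910; wc +0.360/-0.360 → slack +2.481/-1.578; half-tol=0.360, Σhalf²=0.676725
Nominal = 14.910. Worst-case = [14.910 - 1.578, 14.910 + 2.481] = [13.332, 17.391]. RSS = √0.676725 = 0.823.

nominal=14.910 wc=[13.332,17.391] rss=0.823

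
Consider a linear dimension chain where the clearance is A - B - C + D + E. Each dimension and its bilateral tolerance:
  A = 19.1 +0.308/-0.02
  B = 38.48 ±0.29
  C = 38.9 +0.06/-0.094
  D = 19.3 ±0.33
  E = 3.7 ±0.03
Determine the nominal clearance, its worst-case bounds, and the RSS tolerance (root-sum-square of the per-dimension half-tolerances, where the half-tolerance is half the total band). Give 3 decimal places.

nominal=-35.280 wc=[-36.010,-34.228] rss=0.476

Stack each dimension's contribution:
  +A: nom +19.100 → Σnom=19.100; wc +0.308/-0.020 → slack +0.308/-0.020; half-tol=0.164, Σhalf²=0.026896
  -B: nom -38.480 → Σnom=-19.380; wc +0.290/-0.290 → slack +0.598/-0.310; half-tol=0.290, Σhalf²=0.110996
  -C: nom -38.900 → Σnom=-58.280; wc +0.094/-0.060 → slack +0.692/-0.370; half-tol=0.077, Σhalf²=0.116925
  +D: nom +19.300 → Σnom=-38.980; wc +0.330/-0.330 → slack +1.022/-0.700; half-tol=0.330, Σhalf²=0.225825
  +E: nom +3.700 → Σnom=-35.280; wc +0.030/-0.030 → slack +1.052/-0.730; half-tol=0.030, Σhalf²=0.226725
Nominal = -35.280. Worst-case = [-35.280 - 0.730, -35.280 + 1.052] = [-36.010, -34.228]. RSS = √0.226725 = 0.476.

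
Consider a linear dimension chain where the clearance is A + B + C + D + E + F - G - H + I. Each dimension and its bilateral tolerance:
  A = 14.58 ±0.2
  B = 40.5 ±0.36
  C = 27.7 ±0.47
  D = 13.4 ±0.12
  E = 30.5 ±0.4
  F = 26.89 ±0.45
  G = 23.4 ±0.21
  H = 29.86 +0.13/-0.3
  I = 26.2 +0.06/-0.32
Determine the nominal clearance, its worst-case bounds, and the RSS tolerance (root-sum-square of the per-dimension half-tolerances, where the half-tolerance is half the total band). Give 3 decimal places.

Stack each dimension's contribution:
  +A: nom +14.580 → Σnom=14.580; wc +0.200/-0.200 → slack +0.200/-0.200; half-tol=0.200, Σhalf²=0.040000
  +B: nom +40.500 → Σnom=55.080; wc +0.360/-0.360 → slack +0.560/-0.560; half-tol=0.360, Σhalf²=0.169600
  +C: nom +27.700 → Σnom=82.780; wc +0.470/-0.470 → slack +1.030/-1.030; half-tol=0.470, Σhalf²=0.390500
  +D: nom +13.400 → Σnom=96.180; wc +0.120/-0.120 → slack +1.150/-1.150; half-tol=0.120, Σhalf²=0.404900
  +E: nom +30.500 → Σnom=126.680; wc +0.400/-0.400 → slack +1.550/-1.550; half-tol=0.400, Σhalf²=0.564900
  +F: nom +26.890 → Σnom=153.570; wc +0.450/-0.450 → slack +2.000/-2.000; half-tol=0.450, Σhalf²=0.767400
  -G: nom -23.400 → Σnom=130.170; wc +0.210/-0.210 → slack +2.210/-2.210; half-tol=0.210, Σhalf²=0.811500
  -H: nom -29.860 → Σnom=100.310; wc +0.300/-0.130 → slack +2.510/-2.340; half-tol=0.215, Σhalf²=0.857725
  +I: nom +26.200 → Σnom=126.510; wc +0.060/-0.320 → slack +2.570/-2.660; half-tol=0.190, Σhalf²=0.893825
Nominal = 126.510. Worst-case = [126.510 - 2.660, 126.510 + 2.570] = [123.850, 129.080]. RSS = √0.893825 = 0.945.

nominal=126.510 wc=[123.850,129.080] rss=0.945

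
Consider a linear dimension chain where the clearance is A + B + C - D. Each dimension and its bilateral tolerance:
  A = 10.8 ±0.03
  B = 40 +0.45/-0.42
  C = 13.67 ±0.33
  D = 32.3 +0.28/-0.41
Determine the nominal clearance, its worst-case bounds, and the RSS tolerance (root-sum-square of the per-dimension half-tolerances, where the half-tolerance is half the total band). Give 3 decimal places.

Stack each dimension's contribution:
  +A: nom +10.800 → Σnom=10.800; wc +0.030/-0.030 → slack +0.030/-0.030; half-tol=0.030, Σhalf²=0.000900
  +B: nom +40.000 → Σnom=50.800; wc +0.450/-0.420 → slack +0.480/-0.450; half-tol=0.435, Σhalf²=0.190125
  +C: nom +13.670 → Σnom=64.470; wc +0.330/-0.330 → slack +0.810/-0.780; half-tol=0.330, Σhalf²=0.299025
  -D: nom -32.300 → Σnom=32.170; wc +0.410/-0.280 → slack +1.220/-1.060; half-tol=0.345, Σhalf²=0.418050
Nominal = 32.170. Worst-case = [32.170 - 1.060, 32.170 + 1.220] = [31.110, 33.390]. RSS = √0.418050 = 0.647.

nominal=32.170 wc=[31.110,33.390] rss=0.647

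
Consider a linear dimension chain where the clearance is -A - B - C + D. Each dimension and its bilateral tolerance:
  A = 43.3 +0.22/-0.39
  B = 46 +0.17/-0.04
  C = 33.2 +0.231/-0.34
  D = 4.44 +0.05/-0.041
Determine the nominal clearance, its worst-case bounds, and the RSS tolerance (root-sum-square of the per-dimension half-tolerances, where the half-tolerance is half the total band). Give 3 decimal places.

Stack each dimension's contribution:
  -A: nom -43.300 → Σnom=-43.300; wc +0.390/-0.220 → slack +0.390/-0.220; half-tol=0.305, Σhalf²=0.093025
  -B: nom -46.000 → Σnom=-89.300; wc +0.040/-0.170 → slack +0.430/-0.390; half-tol=0.105, Σhalf²=0.104050
  -C: nom -33.200 → Σnom=-122.500; wc +0.340/-0.231 → slack +0.770/-0.621; half-tol=0.286, Σhalf²=0.185560
  +D: nom +4.440 → Σnom=-118.060; wc +0.050/-0.041 → slack +0.820/-0.662; half-tol=0.045, Σhalf²=0.187631
Nominal = -118.060. Worst-case = [-118.060 - 0.662, -118.060 + 0.820] = [-118.722, -117.240]. RSS = √0.187631 = 0.433.

nominal=-118.060 wc=[-118.722,-117.240] rss=0.433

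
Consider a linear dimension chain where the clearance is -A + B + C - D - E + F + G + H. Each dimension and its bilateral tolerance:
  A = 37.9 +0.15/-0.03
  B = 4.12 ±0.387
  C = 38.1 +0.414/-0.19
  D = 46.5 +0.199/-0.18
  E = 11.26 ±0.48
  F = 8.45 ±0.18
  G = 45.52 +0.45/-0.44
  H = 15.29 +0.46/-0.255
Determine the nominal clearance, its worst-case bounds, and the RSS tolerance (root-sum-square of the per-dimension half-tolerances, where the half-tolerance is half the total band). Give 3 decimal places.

nominal=15.820 wc=[13.539,18.401] rss=0.935

Stack each dimension's contribution:
  -A: nom -37.900 → Σnom=-37.900; wc +0.030/-0.150 → slack +0.030/-0.150; half-tol=0.090, Σhalf²=0.008100
  +B: nom +4.120 → Σnom=-33.780; wc +0.387/-0.387 → slack +0.417/-0.537; half-tol=0.387, Σhalf²=0.157869
  +C: nom +38.100 → Σnom=4.320; wc +0.414/-0.190 → slack +0.831/-0.727; half-tol=0.302, Σhalf²=0.249073
  -D: nom -46.500 → Σnom=-42.180; wc +0.180/-0.199 → slack +1.011/-0.926; half-tol=0.190, Σhalf²=0.284983
  -E: nom -11.260 → Σnom=-53.440; wc +0.480/-0.480 → slack +1.491/-1.406; half-tol=0.480, Σhalf²=0.515383
  +F: nom +8.450 → Σnom=-44.990; wc +0.180/-0.180 → slack +1.671/-1.586; half-tol=0.180, Σhalf²=0.547783
  +G: nom +45.520 → Σnom=0.530; wc +0.450/-0.440 → slack +2.121/-2.026; half-tol=0.445, Σhalf²=0.745808
  +H: nom +15.290 → Σnom=15.820; wc +0.460/-0.255 → slack +2.581/-2.281; half-tol=0.358, Σhalf²=0.873614
Nominal = 15.820. Worst-case = [15.820 - 2.281, 15.820 + 2.581] = [13.539, 18.401]. RSS = √0.873614 = 0.935.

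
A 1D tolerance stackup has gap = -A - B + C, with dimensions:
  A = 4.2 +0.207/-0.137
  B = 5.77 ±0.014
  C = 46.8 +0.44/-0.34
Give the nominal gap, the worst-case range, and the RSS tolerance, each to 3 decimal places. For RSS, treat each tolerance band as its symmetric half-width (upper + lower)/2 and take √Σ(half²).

nominal=36.830 wc=[36.269,37.421] rss=0.426

Stack each dimension's contribution:
  -A: nom -4.200 → Σnom=-4.200; wc +0.137/-0.207 → slack +0.137/-0.207; half-tol=0.172, Σhalf²=0.029584
  -B: nom -5.770 → Σnom=-9.970; wc +0.014/-0.014 → slack +0.151/-0.221; half-tol=0.014, Σhalf²=0.029780
  +C: nom +46.800 → Σnom=36.830; wc +0.440/-0.340 → slack +0.591/-0.561; half-tol=0.390, Σhalf²=0.181880
Nominal = 36.830. Worst-case = [36.830 - 0.561, 36.830 + 0.591] = [36.269, 37.421]. RSS = √0.181880 = 0.426.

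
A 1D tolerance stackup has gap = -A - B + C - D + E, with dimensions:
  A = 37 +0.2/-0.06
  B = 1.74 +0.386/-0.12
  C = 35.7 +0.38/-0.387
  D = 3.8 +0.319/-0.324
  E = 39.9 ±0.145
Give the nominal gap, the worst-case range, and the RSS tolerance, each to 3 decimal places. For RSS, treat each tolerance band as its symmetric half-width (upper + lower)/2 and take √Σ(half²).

Stack each dimension's contribution:
  -A: nom -37.000 → Σnom=-37.000; wc +0.060/-0.200 → slack +0.060/-0.200; half-tol=0.130, Σhalf²=0.016900
  -B: nom -1.740 → Σnom=-38.740; wc +0.120/-0.386 → slack +0.180/-0.586; half-tol=0.253, Σhalf²=0.080909
  +C: nom +35.700 → Σnom=-3.040; wc +0.380/-0.387 → slack +0.560/-0.973; half-tol=0.384, Σhalf²=0.227981
  -D: nom -3.800 → Σnom=-6.840; wc +0.324/-0.319 → slack +0.884/-1.292; half-tol=0.322, Σhalf²=0.331344
  +E: nom +39.900 → Σnom=33.060; wc +0.145/-0.145 → slack +1.029/-1.437; half-tol=0.145, Σhalf²=0.352369
Nominal = 33.060. Worst-case = [33.060 - 1.437, 33.060 + 1.029] = [31.623, 34.089]. RSS = √0.352369 = 0.594.

nominal=33.060 wc=[31.623,34.089] rss=0.594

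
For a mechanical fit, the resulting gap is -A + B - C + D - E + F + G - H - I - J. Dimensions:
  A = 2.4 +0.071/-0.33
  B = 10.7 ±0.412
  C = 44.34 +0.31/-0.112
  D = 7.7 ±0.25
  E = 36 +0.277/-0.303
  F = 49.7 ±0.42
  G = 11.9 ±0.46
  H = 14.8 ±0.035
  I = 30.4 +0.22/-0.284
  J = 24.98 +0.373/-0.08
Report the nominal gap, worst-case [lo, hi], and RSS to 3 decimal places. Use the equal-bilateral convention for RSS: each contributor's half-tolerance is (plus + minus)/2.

Stack each dimension's contribution:
  -A: nom -2.400 → Σnom=-2.400; wc +0.330/-0.071 → slack +0.330/-0.071; half-tol=0.201, Σhalf²=0.040200
  +B: nom +10.700 → Σnom=8.300; wc +0.412/-0.412 → slack +0.742/-0.483; half-tol=0.412, Σhalf²=0.209944
  -C: nom -44.340 → Σnom=-36.040; wc +0.112/-0.310 → slack +0.854/-0.793; half-tol=0.211, Σhalf²=0.254465
  +D: nom +7.700 → Σnom=-28.340; wc +0.250/-0.250 → slack +1.104/-1.043; half-tol=0.250, Σhalf²=0.316965
  -E: nom -36.000 → Σnom=-64.340; wc +0.303/-0.277 → slack +1.407/-1.320; half-tol=0.290, Σhalf²=0.401065
  +F: nom +49.700 → Σnom=-14.640; wc +0.420/-0.420 → slack +1.827/-1.740; half-tol=0.420, Σhalf²=0.577465
  +G: nom +11.900 → Σnom=-2.740; wc +0.460/-0.460 → slack +2.287/-2.200; half-tol=0.460, Σhalf²=0.789065
  -H: nom -14.800 → Σnom=-17.540; wc +0.035/-0.035 → slack +2.322/-2.235; half-tol=0.035, Σhalf²=0.790290
  -I: nom -30.400 → Σnom=-47.940; wc +0.284/-0.220 → slack +2.606/-2.455; half-tol=0.252, Σhalf²=0.853794
  -J: nom -24.980 → Σnom=-72.920; wc +0.080/-0.373 → slack +2.686/-2.828; half-tol=0.227, Σhalf²=0.905096
Nominal = -72.920. Worst-case = [-72.920 - 2.828, -72.920 + 2.686] = [-75.748, -70.234]. RSS = √0.905096 = 0.951.

nominal=-72.920 wc=[-75.748,-70.234] rss=0.951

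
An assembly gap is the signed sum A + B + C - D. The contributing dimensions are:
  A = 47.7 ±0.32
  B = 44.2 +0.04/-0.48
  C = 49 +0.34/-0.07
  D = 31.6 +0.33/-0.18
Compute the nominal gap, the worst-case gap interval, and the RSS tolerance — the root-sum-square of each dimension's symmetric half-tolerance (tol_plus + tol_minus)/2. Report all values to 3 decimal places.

nominal=109.300 wc=[108.100,110.180] rss=0.526

Stack each dimension's contribution:
  +A: nom +47.700 → Σnom=47.700; wc +0.320/-0.320 → slack +0.320/-0.320; half-tol=0.320, Σhalf²=0.102400
  +B: nom +44.200 → Σnom=91.900; wc +0.040/-0.480 → slack +0.360/-0.800; half-tol=0.260, Σhalf²=0.170000
  +C: nom +49.000 → Σnom=140.900; wc +0.340/-0.070 → slack +0.700/-0.870; half-tol=0.205, Σhalf²=0.212025
  -D: nom -31.600 → Σnom=109.300; wc +0.180/-0.330 → slack +0.880/-1.200; half-tol=0.255, Σhalf²=0.277050
Nominal = 109.300. Worst-case = [109.300 - 1.200, 109.300 + 0.880] = [108.100, 110.180]. RSS = √0.277050 = 0.526.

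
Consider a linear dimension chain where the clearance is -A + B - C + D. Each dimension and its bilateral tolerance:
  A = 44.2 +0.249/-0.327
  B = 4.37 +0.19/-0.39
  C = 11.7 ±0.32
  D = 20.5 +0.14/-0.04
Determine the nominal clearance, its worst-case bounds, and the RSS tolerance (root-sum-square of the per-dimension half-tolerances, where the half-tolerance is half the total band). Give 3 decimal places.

nominal=-31.030 wc=[-32.029,-30.053] rss=0.527

Stack each dimension's contribution:
  -A: nom -44.200 → Σnom=-44.200; wc +0.327/-0.249 → slack +0.327/-0.249; half-tol=0.288, Σhalf²=0.082944
  +B: nom +4.370 → Σnom=-39.830; wc +0.190/-0.390 → slack +0.517/-0.639; half-tol=0.290, Σhalf²=0.167044
  -C: nom -11.700 → Σnom=-51.530; wc +0.320/-0.320 → slack +0.837/-0.959; half-tol=0.320, Σhalf²=0.269444
  +D: nom +20.500 → Σnom=-31.030; wc +0.140/-0.040 → slack +0.977/-0.999; half-tol=0.090, Σhalf²=0.277544
Nominal = -31.030. Worst-case = [-31.030 - 0.999, -31.030 + 0.977] = [-32.029, -30.053]. RSS = √0.277544 = 0.527.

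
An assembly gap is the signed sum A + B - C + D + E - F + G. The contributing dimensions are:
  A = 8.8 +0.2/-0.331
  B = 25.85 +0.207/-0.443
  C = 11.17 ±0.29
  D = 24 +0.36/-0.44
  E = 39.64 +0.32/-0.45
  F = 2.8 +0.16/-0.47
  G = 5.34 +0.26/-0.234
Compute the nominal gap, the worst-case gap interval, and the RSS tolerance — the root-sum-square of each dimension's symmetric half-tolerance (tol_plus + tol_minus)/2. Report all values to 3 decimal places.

Stack each dimension's contribution:
  +A: nom +8.800 → Σnom=8.800; wc +0.200/-0.331 → slack +0.200/-0.331; half-tol=0.266, Σhalf²=0.070490
  +B: nom +25.850 → Σnom=34.650; wc +0.207/-0.443 → slack +0.407/-0.774; half-tol=0.325, Σhalf²=0.176115
  -C: nom -11.170 → Σnom=23.480; wc +0.290/-0.290 → slack +0.697/-1.064; half-tol=0.290, Σhalf²=0.260215
  +D: nom +24.000 → Σnom=47.480; wc +0.360/-0.440 → slack +1.057/-1.504; half-tol=0.400, Σhalf²=0.420215
  +E: nom +39.640 → Σnom=87.120; wc +0.320/-0.450 → slack +1.377/-1.954; half-tol=0.385, Σhalf²=0.568440
  -F: nom -2.800 → Σnom=84.320; wc +0.470/-0.160 → slack +1.847/-2.114; half-tol=0.315, Σhalf²=0.667665
  +G: nom +5.340 → Σnom=89.660; wc +0.260/-0.234 → slack +2.107/-2.348; half-tol=0.247, Σhalf²=0.728674
Nominal = 89.660. Worst-case = [89.660 - 2.348, 89.660 + 2.107] = [87.312, 91.767]. RSS = √0.728674 = 0.854.

nominal=89.660 wc=[87.312,91.767] rss=0.854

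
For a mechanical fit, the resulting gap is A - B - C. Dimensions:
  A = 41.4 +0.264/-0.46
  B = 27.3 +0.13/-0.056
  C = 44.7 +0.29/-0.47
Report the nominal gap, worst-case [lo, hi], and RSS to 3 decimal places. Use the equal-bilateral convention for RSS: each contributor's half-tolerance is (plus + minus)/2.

Stack each dimension's contribution:
  +A: nom +41.400 → Σnom=41.400; wc +0.264/-0.460 → slack +0.264/-0.460; half-tol=0.362, Σhalf²=0.131044
  -B: nom -27.300 → Σnom=14.100; wc +0.056/-0.130 → slack +0.320/-0.590; half-tol=0.093, Σhalf²=0.139693
  -C: nom -44.700 → Σnom=-30.600; wc +0.470/-0.290 → slack +0.790/-0.880; half-tol=0.380, Σhalf²=0.284093
Nominal = -30.600. Worst-case = [-30.600 - 0.880, -30.600 + 0.790] = [-31.480, -29.810]. RSS = √0.284093 = 0.533.

nominal=-30.600 wc=[-31.480,-29.810] rss=0.533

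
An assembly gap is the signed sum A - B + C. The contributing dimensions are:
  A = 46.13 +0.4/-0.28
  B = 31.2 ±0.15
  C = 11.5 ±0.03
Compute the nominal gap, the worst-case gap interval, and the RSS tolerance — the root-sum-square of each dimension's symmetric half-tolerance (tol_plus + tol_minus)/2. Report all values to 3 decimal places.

nominal=26.430 wc=[25.970,27.010] rss=0.373

Stack each dimension's contribution:
  +A: nom +46.130 → Σnom=46.130; wc +0.400/-0.280 → slack +0.400/-0.280; half-tol=0.340, Σhalf²=0.115600
  -B: nom -31.200 → Σnom=14.930; wc +0.150/-0.150 → slack +0.550/-0.430; half-tol=0.150, Σhalf²=0.138100
  +C: nom +11.500 → Σnom=26.430; wc +0.030/-0.030 → slack +0.580/-0.460; half-tol=0.030, Σhalf²=0.139000
Nominal = 26.430. Worst-case = [26.430 - 0.460, 26.430 + 0.580] = [25.970, 27.010]. RSS = √0.139000 = 0.373.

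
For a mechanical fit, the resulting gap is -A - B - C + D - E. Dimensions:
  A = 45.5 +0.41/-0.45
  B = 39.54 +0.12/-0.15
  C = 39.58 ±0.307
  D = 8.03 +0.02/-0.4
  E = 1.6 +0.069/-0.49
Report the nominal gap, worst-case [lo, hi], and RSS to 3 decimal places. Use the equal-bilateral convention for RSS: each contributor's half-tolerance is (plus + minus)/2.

Stack each dimension's contribution:
  -A: nom -45.500 → Σnom=-45.500; wc +0.450/-0.410 → slack +0.450/-0.410; half-tol=0.430, Σhalf²=0.184900
  -B: nom -39.540 → Σnom=-85.040; wc +0.150/-0.120 → slack +0.600/-0.530; half-tol=0.135, Σhalf²=0.203125
  -C: nom -39.580 → Σnom=-124.620; wc +0.307/-0.307 → slack +0.907/-0.837; half-tol=0.307, Σhalf²=0.297374
  +D: nom +8.030 → Σnom=-116.590; wc +0.020/-0.400 → slack +0.927/-1.237; half-tol=0.210, Σhalf²=0.341474
  -E: nom -1.600 → Σnom=-118.190; wc +0.490/-0.069 → slack +1.417/-1.306; half-tol=0.279, Σhalf²=0.419594
Nominal = -118.190. Worst-case = [-118.190 - 1.306, -118.190 + 1.417] = [-119.496, -116.773]. RSS = √0.419594 = 0.648.

nominal=-118.190 wc=[-119.496,-116.773] rss=0.648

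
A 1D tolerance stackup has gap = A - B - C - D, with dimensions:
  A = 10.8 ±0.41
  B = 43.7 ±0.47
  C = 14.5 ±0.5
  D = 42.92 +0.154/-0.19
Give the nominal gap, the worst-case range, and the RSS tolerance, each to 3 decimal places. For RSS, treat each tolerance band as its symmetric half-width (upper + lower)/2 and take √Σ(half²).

Stack each dimension's contribution:
  +A: nom +10.800 → Σnom=10.800; wc +0.410/-0.410 → slack +0.410/-0.410; half-tol=0.410, Σhalf²=0.168100
  -B: nom -43.700 → Σnom=-32.900; wc +0.470/-0.470 → slack +0.880/-0.880; half-tol=0.470, Σhalf²=0.389000
  -C: nom -14.500 → Σnom=-47.400; wc +0.500/-0.500 → slack +1.380/-1.380; half-tol=0.500, Σhalf²=0.639000
  -D: nom -42.920 → Σnom=-90.320; wc +0.190/-0.154 → slack +1.570/-1.534; half-tol=0.172, Σhalf²=0.668584
Nominal = -90.320. Worst-case = [-90.320 - 1.534, -90.320 + 1.570] = [-91.854, -88.750]. RSS = √0.668584 = 0.818.

nominal=-90.320 wc=[-91.854,-88.750] rss=0.818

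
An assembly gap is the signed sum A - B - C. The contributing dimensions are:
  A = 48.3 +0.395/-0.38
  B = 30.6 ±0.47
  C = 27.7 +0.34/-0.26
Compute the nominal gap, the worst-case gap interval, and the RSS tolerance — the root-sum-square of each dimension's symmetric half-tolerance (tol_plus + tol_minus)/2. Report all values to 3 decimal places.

Stack each dimension's contribution:
  +A: nom +48.300 → Σnom=48.300; wc +0.395/-0.380 → slack +0.395/-0.380; half-tol=0.388, Σhalf²=0.150156
  -B: nom -30.600 → Σnom=17.700; wc +0.470/-0.470 → slack +0.865/-0.850; half-tol=0.470, Σhalf²=0.371056
  -C: nom -27.700 → Σnom=-10.000; wc +0.260/-0.340 → slack +1.125/-1.190; half-tol=0.300, Σhalf²=0.461056
Nominal = -10.000. Worst-case = [-10.000 - 1.190, -10.000 + 1.125] = [-11.190, -8.875]. RSS = √0.461056 = 0.679.

nominal=-10.000 wc=[-11.190,-8.875] rss=0.679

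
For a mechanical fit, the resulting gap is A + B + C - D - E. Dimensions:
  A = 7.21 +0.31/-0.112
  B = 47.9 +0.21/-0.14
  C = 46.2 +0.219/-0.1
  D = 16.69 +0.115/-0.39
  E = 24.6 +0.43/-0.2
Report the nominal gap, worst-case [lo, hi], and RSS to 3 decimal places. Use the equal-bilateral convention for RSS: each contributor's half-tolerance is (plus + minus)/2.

nominal=60.020 wc=[59.123,61.349] rss=0.513

Stack each dimension's contribution:
  +A: nom +7.210 → Σnom=7.210; wc +0.310/-0.112 → slack +0.310/-0.112; half-tol=0.211, Σhalf²=0.044521
  +B: nom +47.900 → Σnom=55.110; wc +0.210/-0.140 → slack +0.520/-0.252; half-tol=0.175, Σhalf²=0.075146
  +C: nom +46.200 → Σnom=101.310; wc +0.219/-0.100 → slack +0.739/-0.352; half-tol=0.160, Σhalf²=0.100586
  -D: nom -16.690 → Σnom=84.620; wc +0.390/-0.115 → slack +1.129/-0.467; half-tol=0.253, Σhalf²=0.164343
  -E: nom -24.600 → Σnom=60.020; wc +0.200/-0.430 → slack +1.329/-0.897; half-tol=0.315, Σhalf²=0.263568
Nominal = 60.020. Worst-case = [60.020 - 0.897, 60.020 + 1.329] = [59.123, 61.349]. RSS = √0.263568 = 0.513.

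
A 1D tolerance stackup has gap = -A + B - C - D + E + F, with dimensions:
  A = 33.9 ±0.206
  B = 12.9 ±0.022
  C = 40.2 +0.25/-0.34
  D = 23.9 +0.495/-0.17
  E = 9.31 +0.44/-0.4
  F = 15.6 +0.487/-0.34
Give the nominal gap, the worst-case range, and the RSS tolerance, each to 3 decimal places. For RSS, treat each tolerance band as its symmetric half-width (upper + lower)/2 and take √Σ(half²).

Stack each dimension's contribution:
  -A: nom -33.900 → Σnom=-33.900; wc +0.206/-0.206 → slack +0.206/-0.206; half-tol=0.206, Σhalf²=0.042436
  +B: nom +12.900 → Σnom=-21.000; wc +0.022/-0.022 → slack +0.228/-0.228; half-tol=0.022, Σhalf²=0.042920
  -C: nom -40.200 → Σnom=-61.200; wc +0.340/-0.250 → slack +0.568/-0.478; half-tol=0.295, Σhalf²=0.129945
  -D: nom -23.900 → Σnom=-85.100; wc +0.170/-0.495 → slack +0.738/-0.973; half-tol=0.333, Σhalf²=0.240501
  +E: nom +9.310 → Σnom=-75.790; wc +0.440/-0.400 → slack +1.178/-1.373; half-tol=0.420, Σhalf²=0.416901
  +F: nom +15.600 → Σnom=-60.190; wc +0.487/-0.340 → slack +1.665/-1.713; half-tol=0.413, Σhalf²=0.587884
Nominal = -60.190. Worst-case = [-60.190 - 1.713, -60.190 + 1.665] = [-61.903, -58.525]. RSS = √0.587884 = 0.767.

nominal=-60.190 wc=[-61.903,-58.525] rss=0.767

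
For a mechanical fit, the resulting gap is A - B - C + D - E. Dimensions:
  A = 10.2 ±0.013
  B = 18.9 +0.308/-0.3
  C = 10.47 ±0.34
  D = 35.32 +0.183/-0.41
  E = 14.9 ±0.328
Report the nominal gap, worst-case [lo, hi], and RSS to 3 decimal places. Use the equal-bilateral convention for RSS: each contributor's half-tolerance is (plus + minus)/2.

Stack each dimension's contribution:
  +A: nom +10.200 → Σnom=10.200; wc +0.013/-0.013 → slack +0.013/-0.013; half-tol=0.013, Σhalf²=0.000169
  -B: nom -18.900 → Σnom=-8.700; wc +0.300/-0.308 → slack +0.313/-0.321; half-tol=0.304, Σhalf²=0.092585
  -C: nom -10.470 → Σnom=-19.170; wc +0.340/-0.340 → slack +0.653/-0.661; half-tol=0.340, Σhalf²=0.208185
  +D: nom +35.320 → Σnom=16.150; wc +0.183/-0.410 → slack +0.836/-1.071; half-tol=0.296, Σhalf²=0.296097
  -E: nom -14.900 → Σnom=1.250; wc +0.328/-0.328 → slack +1.164/-1.399; half-tol=0.328, Σhalf²=0.403681
Nominal = 1.250. Worst-case = [1.250 - 1.399, 1.250 + 1.164] = [-0.149, 2.414]. RSS = √0.403681 = 0.635.

nominal=1.250 wc=[-0.149,2.414] rss=0.635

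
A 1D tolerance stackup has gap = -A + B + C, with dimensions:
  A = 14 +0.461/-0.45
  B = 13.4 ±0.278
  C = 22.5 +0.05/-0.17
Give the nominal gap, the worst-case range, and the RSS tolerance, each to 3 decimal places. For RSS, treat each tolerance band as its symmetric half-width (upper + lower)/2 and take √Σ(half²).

Stack each dimension's contribution:
  -A: nom -14.000 → Σnom=-14.000; wc +0.450/-0.461 → slack +0.450/-0.461; half-tol=0.456, Σhalf²=0.207480
  +B: nom +13.400 → Σnom=-0.600; wc +0.278/-0.278 → slack +0.728/-0.739; half-tol=0.278, Σhalf²=0.284764
  +C: nom +22.500 → Σnom=21.900; wc +0.050/-0.170 → slack +0.778/-0.909; half-tol=0.110, Σhalf²=0.296864
Nominal = 21.900. Worst-case = [21.900 - 0.909, 21.900 + 0.778] = [20.991, 22.678]. RSS = √0.296864 = 0.545.

nominal=21.900 wc=[20.991,22.678] rss=0.545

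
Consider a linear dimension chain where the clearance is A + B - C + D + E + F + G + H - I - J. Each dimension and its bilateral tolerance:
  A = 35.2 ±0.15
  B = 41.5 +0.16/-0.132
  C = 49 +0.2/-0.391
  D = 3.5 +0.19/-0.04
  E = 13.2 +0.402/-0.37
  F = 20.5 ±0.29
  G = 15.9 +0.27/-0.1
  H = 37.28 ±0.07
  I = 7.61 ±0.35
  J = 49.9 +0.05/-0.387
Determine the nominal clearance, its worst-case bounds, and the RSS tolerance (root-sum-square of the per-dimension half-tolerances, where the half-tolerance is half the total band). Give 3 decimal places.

Stack each dimension's contribution:
  +A: nom +35.200 → Σnom=35.200; wc +0.150/-0.150 → slack +0.150/-0.150; half-tol=0.150, Σhalf²=0.022500
  +B: nom +41.500 → Σnom=76.700; wc +0.160/-0.132 → slack +0.310/-0.282; half-tol=0.146, Σhalf²=0.043816
  -C: nom -49.000 → Σnom=27.700; wc +0.391/-0.200 → slack +0.701/-0.482; half-tol=0.295, Σhalf²=0.131136
  +D: nom +3.500 → Σnom=31.200; wc +0.190/-0.040 → slack +0.891/-0.522; half-tol=0.115, Σhalf²=0.144361
  +E: nom +13.200 → Σnom=44.400; wc +0.402/-0.370 → slack +1.293/-0.892; half-tol=0.386, Σhalf²=0.293357
  +F: nom +20.500 → Σnom=64.900; wc +0.290/-0.290 → slack +1.583/-1.182; half-tol=0.290, Σhalf²=0.377457
  +G: nom +15.900 → Σnom=80.800; wc +0.270/-0.100 → slack +1.853/-1.282; half-tol=0.185, Σhalf²=0.411682
  +H: nom +37.280 → Σnom=118.080; wc +0.070/-0.070 → slack +1.923/-1.352; half-tol=0.070, Σhalf²=0.416582
  -I: nom -7.610 → Σnom=110.470; wc +0.350/-0.350 → slack +2.273/-1.702; half-tol=0.350, Σhalf²=0.539082
  -J: nom -49.900 → Σnom=60.570; wc +0.387/-0.050 → slack +2.660/-1.752; half-tol=0.218, Σhalf²=0.586824
Nominal = 60.570. Worst-case = [60.570 - 1.752, 60.570 + 2.660] = [58.818, 63.230]. RSS = √0.586824 = 0.766.

nominal=60.570 wc=[58.818,63.230] rss=0.766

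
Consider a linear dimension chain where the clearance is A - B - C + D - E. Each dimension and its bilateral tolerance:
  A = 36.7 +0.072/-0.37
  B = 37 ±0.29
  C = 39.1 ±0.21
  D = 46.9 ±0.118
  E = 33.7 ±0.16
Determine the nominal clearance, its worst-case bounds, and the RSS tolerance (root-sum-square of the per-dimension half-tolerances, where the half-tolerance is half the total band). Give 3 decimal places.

nominal=-26.200 wc=[-27.348,-25.350] rss=0.465

Stack each dimension's contribution:
  +A: nom +36.700 → Σnom=36.700; wc +0.072/-0.370 → slack +0.072/-0.370; half-tol=0.221, Σhalf²=0.048841
  -B: nom -37.000 → Σnom=-0.300; wc +0.290/-0.290 → slack +0.362/-0.660; half-tol=0.290, Σhalf²=0.132941
  -C: nom -39.100 → Σnom=-39.400; wc +0.210/-0.210 → slack +0.572/-0.870; half-tol=0.210, Σhalf²=0.177041
  +D: nom +46.900 → Σnom=7.500; wc +0.118/-0.118 → slack +0.690/-0.988; half-tol=0.118, Σhalf²=0.190965
  -E: nom -33.700 → Σnom=-26.200; wc +0.160/-0.160 → slack +0.850/-1.148; half-tol=0.160, Σhalf²=0.216565
Nominal = -26.200. Worst-case = [-26.200 - 1.148, -26.200 + 0.850] = [-27.348, -25.350]. RSS = √0.216565 = 0.465.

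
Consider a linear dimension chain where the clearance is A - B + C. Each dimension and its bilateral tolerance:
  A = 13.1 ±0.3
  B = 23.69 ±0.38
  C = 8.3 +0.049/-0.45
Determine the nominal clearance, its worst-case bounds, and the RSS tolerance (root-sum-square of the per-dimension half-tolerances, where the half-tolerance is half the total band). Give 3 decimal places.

nominal=-2.290 wc=[-3.420,-1.561] rss=0.545

Stack each dimension's contribution:
  +A: nom +13.100 → Σnom=13.100; wc +0.300/-0.300 → slack +0.300/-0.300; half-tol=0.300, Σhalf²=0.090000
  -B: nom -23.690 → Σnom=-10.590; wc +0.380/-0.380 → slack +0.680/-0.680; half-tol=0.380, Σhalf²=0.234400
  +C: nom +8.300 → Σnom=-2.290; wc +0.049/-0.450 → slack +0.729/-1.130; half-tol=0.249, Σhalf²=0.296650
Nominal = -2.290. Worst-case = [-2.290 - 1.130, -2.290 + 0.729] = [-3.420, -1.561]. RSS = √0.296650 = 0.545.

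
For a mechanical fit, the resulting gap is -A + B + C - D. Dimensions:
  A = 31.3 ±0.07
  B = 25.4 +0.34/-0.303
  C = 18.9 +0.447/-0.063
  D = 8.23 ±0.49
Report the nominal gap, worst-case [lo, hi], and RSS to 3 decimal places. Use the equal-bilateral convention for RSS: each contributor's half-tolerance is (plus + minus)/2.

Stack each dimension's contribution:
  -A: nom -31.300 → Σnom=-31.300; wc +0.070/-0.070 → slack +0.070/-0.070; half-tol=0.070, Σhalf²=0.004900
  +B: nom +25.400 → Σnom=-5.900; wc +0.340/-0.303 → slack +0.410/-0.373; half-tol=0.322, Σhalf²=0.108262
  +C: nom +18.900 → Σnom=13.000; wc +0.447/-0.063 → slack +0.857/-0.436; half-tol=0.255, Σhalf²=0.173287
  -D: nom -8.230 → Σnom=4.770; wc +0.490/-0.490 → slack +1.347/-0.926; half-tol=0.490, Σhalf²=0.413387
Nominal = 4.770. Worst-case = [4.770 - 0.926, 4.770 + 1.347] = [3.844, 6.117]. RSS = √0.413387 = 0.643.

nominal=4.770 wc=[3.844,6.117] rss=0.643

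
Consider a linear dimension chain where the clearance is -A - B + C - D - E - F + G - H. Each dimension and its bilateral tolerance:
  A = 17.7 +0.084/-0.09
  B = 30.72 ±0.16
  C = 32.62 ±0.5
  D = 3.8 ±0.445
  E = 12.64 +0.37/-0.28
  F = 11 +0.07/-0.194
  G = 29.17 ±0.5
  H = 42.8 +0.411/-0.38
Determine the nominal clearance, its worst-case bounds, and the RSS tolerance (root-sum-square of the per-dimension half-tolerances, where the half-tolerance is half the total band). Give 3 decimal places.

Stack each dimension's contribution:
  -A: nom -17.700 → Σnom=-17.700; wc +0.090/-0.084 → slack +0.090/-0.084; half-tol=0.087, Σhalf²=0.007569
  -B: nom -30.720 → Σnom=-48.420; wc +0.160/-0.160 → slack +0.250/-0.244; half-tol=0.160, Σhalf²=0.033169
  +C: nom +32.620 → Σnom=-15.800; wc +0.500/-0.500 → slack +0.750/-0.744; half-tol=0.500, Σhalf²=0.283169
  -D: nom -3.800 → Σnom=-19.600; wc +0.445/-0.445 → slack +1.195/-1.189; half-tol=0.445, Σhalf²=0.481194
  -E: nom -12.640 → Σnom=-32.240; wc +0.280/-0.370 → slack +1.475/-1.559; half-tol=0.325, Σhalf²=0.586819
  -F: nom -11.000 → Σnom=-43.240; wc +0.194/-0.070 → slack +1.669/-1.629; half-tol=0.132, Σhalf²=0.604243
  +G: nom +29.170 → Σnom=-14.070; wc +0.500/-0.500 → slack +2.169/-2.129; half-tol=0.500, Σhalf²=0.854243
  -H: nom -42.800 → Σnom=-56.870; wc +0.380/-0.411 → slack +2.549/-2.540; half-tol=0.395, Σhalf²=1.010663
Nominal = -56.870. Worst-case = [-56.870 - 2.540, -56.870 + 2.549] = [-59.410, -54.321]. RSS = √1.010663 = 1.005.

nominal=-56.870 wc=[-59.410,-54.321] rss=1.005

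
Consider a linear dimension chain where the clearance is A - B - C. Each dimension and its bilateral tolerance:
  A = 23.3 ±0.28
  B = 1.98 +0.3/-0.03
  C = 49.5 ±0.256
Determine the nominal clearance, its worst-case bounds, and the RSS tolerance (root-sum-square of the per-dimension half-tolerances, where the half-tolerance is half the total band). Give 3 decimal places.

Stack each dimension's contribution:
  +A: nom +23.300 → Σnom=23.300; wc +0.280/-0.280 → slack +0.280/-0.280; half-tol=0.280, Σhalf²=0.078400
  -B: nom -1.980 → Σnom=21.320; wc +0.030/-0.300 → slack +0.310/-0.580; half-tol=0.165, Σhalf²=0.105625
  -C: nom -49.500 → Σnom=-28.180; wc +0.256/-0.256 → slack +0.566/-0.836; half-tol=0.256, Σhalf²=0.171161
Nominal = -28.180. Worst-case = [-28.180 - 0.836, -28.180 + 0.566] = [-29.016, -27.614]. RSS = √0.171161 = 0.414.

nominal=-28.180 wc=[-29.016,-27.614] rss=0.414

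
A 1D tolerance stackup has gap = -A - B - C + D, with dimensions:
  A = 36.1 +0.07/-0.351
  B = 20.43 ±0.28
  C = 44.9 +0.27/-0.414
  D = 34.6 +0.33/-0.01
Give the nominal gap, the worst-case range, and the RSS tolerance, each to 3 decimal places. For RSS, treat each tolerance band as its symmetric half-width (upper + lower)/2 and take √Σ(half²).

Stack each dimension's contribution:
  -A: nom -36.100 → Σnom=-36.100; wc +0.351/-0.070 → slack +0.351/-0.070; half-tol=0.210, Σhalf²=0.044310
  -B: nom -20.430 → Σnom=-56.530; wc +0.280/-0.280 → slack +0.631/-0.350; half-tol=0.280, Σhalf²=0.122710
  -C: nom -44.900 → Σnom=-101.430; wc +0.414/-0.270 → slack +1.045/-0.620; half-tol=0.342, Σhalf²=0.239674
  +D: nom +34.600 → Σnom=-66.830; wc +0.330/-0.010 → slack +1.375/-0.630; half-tol=0.170, Σhalf²=0.268574
Nominal = -66.830. Worst-case = [-66.830 - 0.630, -66.830 + 1.375] = [-67.460, -65.455]. RSS = √0.268574 = 0.518.

nominal=-66.830 wc=[-67.460,-65.455] rss=0.518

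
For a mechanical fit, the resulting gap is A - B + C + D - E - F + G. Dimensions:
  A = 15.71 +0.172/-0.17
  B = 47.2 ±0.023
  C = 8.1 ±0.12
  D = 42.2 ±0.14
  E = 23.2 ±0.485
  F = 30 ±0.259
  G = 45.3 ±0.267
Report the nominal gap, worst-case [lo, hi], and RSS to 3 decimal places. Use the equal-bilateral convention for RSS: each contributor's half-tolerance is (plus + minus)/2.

nominal=10.910 wc=[9.446,12.376] rss=0.661

Stack each dimension's contribution:
  +A: nom +15.710 → Σnom=15.710; wc +0.172/-0.170 → slack +0.172/-0.170; half-tol=0.171, Σhalf²=0.029241
  -B: nom -47.200 → Σnom=-31.490; wc +0.023/-0.023 → slack +0.195/-0.193; half-tol=0.023, Σhalf²=0.029770
  +C: nom +8.100 → Σnom=-23.390; wc +0.120/-0.120 → slack +0.315/-0.313; half-tol=0.120, Σhalf²=0.044170
  +D: nom +42.200 → Σnom=18.810; wc +0.140/-0.140 → slack +0.455/-0.453; half-tol=0.140, Σhalf²=0.063770
  -E: nom -23.200 → Σnom=-4.390; wc +0.485/-0.485 → slack +0.940/-0.938; half-tol=0.485, Σhalf²=0.298995
  -F: nom -30.000 → Σnom=-34.390; wc +0.259/-0.259 → slack +1.199/-1.197; half-tol=0.259, Σhalf²=0.366076
  +G: nom +45.300 → Σnom=10.910; wc +0.267/-0.267 → slack +1.466/-1.464; half-tol=0.267, Σhalf²=0.437365
Nominal = 10.910. Worst-case = [10.910 - 1.464, 10.910 + 1.466] = [9.446, 12.376]. RSS = √0.437365 = 0.661.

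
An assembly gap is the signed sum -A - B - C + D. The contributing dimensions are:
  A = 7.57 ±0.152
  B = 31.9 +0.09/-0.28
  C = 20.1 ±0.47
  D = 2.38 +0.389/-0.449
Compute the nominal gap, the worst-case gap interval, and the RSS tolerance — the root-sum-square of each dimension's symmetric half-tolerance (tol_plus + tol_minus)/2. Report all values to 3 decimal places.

nominal=-57.190 wc=[-58.351,-55.899] rss=0.674

Stack each dimension's contribution:
  -A: nom -7.570 → Σnom=-7.570; wc +0.152/-0.152 → slack +0.152/-0.152; half-tol=0.152, Σhalf²=0.023104
  -B: nom -31.900 → Σnom=-39.470; wc +0.280/-0.090 → slack +0.432/-0.242; half-tol=0.185, Σhalf²=0.057329
  -C: nom -20.100 → Σnom=-59.570; wc +0.470/-0.470 → slack +0.902/-0.712; half-tol=0.470, Σhalf²=0.278229
  +D: nom +2.380 → Σnom=-57.190; wc +0.389/-0.449 → slack +1.291/-1.161; half-tol=0.419, Σhalf²=0.453790
Nominal = -57.190. Worst-case = [-57.190 - 1.161, -57.190 + 1.291] = [-58.351, -55.899]. RSS = √0.453790 = 0.674.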